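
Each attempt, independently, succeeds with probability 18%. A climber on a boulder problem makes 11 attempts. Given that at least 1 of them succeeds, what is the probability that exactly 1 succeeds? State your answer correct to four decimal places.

X ~ Binomial(11, 0.18). Want P(X=1 | X≥1) = P(X=1) / P(X≥1).
P(X=1) = C(11,1)·0.18^1·0.82^10 = 0.272147
P(X≥1) = 1 − 0.112707 = 0.887293
Ratio = 0.272147 / 0.887293 = 0.306716

0.3067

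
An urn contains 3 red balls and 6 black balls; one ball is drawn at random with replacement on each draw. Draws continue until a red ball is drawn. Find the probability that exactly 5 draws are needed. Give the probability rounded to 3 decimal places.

Geometric (trials to first success), p = 0.333333.
P(Y = 5) = (1−p)^4 · p = 0.19753 · 0.333333 = 0.06584

0.066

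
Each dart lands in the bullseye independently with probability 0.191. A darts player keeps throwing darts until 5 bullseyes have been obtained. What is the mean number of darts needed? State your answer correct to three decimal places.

Y = total darts until the fifth success; negative binomial with r=5, p=0.191.
E[Y] = r / p = 5 / 0.191 = 26.17801

26.178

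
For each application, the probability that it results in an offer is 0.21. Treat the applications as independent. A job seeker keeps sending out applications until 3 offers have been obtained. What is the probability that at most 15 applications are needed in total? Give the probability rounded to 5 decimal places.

Finishing within 15 applications ⇔ at least 3 successes in the first 15. With X ~ Binomial(15, 0.21), P(Y ≤ 15) = 1 − P(X ≤ 2).
  k=0: C(15,0)·0.21^0·0.79^15 = 0.0291344
  k=1: C(15,1)·0.21^1·0.79^14 = 0.1161689
  k=2: C(15,2)·0.21^2·0.79^13 = 0.2161624
1 − 0.3614657 = 0.6385343

0.63853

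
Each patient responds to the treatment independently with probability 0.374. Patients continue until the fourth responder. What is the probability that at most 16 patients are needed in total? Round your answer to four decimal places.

Finishing within 16 patients ⇔ at least 4 successes in the first 16. With X ~ Binomial(16, 0.374), P(Y ≤ 16) = 1 − P(X ≤ 3).
  k=0: C(16,0)·0.374^0·0.626^16 = 0.000556
  k=1: C(16,1)·0.374^1·0.626^15 = 0.005316
  k=2: C(16,2)·0.374^2·0.626^14 = 0.023821
  k=3: C(16,3)·0.374^3·0.626^13 = 0.066415
1 − 0.096109 = 0.903891

0.9039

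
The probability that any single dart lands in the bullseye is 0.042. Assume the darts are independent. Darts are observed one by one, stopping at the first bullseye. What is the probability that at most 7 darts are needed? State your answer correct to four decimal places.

Y = number of darts to the first success; geometric, p = 0.042.
P(Y ≤ 7) = 1 − (1−p)^7 = 1 − 0.740557 = 0.259443

0.2594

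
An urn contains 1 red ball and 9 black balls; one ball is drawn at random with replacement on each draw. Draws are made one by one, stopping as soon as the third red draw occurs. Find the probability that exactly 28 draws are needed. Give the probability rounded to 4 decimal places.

0.0252

Y = trial on which the third success occurs; negative binomial, r=3, p=0.10.
P(Y=28) = C(27,2) · p^3 · (1−p)^25
= 351 · 0.001 · 0.07179 = 0.025198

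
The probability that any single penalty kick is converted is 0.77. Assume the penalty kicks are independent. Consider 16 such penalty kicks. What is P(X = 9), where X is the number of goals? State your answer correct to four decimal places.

0.0371

X ~ Binomial(n=16, p=0.77).
P(X=9) = C(16,9) · p^9 · (1−p)^7
= 11440 · 0.095152 · 3.4048e-05 = 0.037063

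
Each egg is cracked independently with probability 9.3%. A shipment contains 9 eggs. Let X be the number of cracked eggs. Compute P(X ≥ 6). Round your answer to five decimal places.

0.00004

X ~ Binomial(9, 0.093); P(X ≥ 6) = Σ C(9,k) p^k (1−p)^(9−k) over k:
  k=6: C(9,6)·0.093^6·0.907^3 = 0.0000406
  k=7: C(9,7)·0.093^7·0.907^2 = 0.0000018
  k=8: C(9,8)·0.093^8·0.907^1 = 0.0000000
  k=9: C(9,9)·0.093^9·0.907^0 = 0.0000000
Total = 0.0000424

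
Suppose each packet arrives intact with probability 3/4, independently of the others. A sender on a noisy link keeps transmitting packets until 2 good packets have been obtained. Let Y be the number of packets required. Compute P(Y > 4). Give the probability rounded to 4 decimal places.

Needing more than 4 packets ⇔ fewer than 2 successes in the first 4. With X ~ Binomial(4, 0.75), P(Y > 4) = P(X ≤ 1).
  k=0: C(4,0)·0.75^0·0.25^4 = 0.003906
  k=1: C(4,1)·0.75^1·0.25^3 = 0.046875
P(X ≤ 1) = 0.050781

0.0508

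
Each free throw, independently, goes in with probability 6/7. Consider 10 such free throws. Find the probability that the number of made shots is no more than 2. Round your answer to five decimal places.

0.00001

X ~ Binomial(10, 0.857143); P(X ≤ 2) = Σ C(10,k) p^k (1−p)^(10−k) over k:
  k=0: C(10,0)·0.857143^0·0.142857^10 = 0.0000000
  k=1: C(10,1)·0.857143^1·0.142857^9 = 0.0000002
  k=2: C(10,2)·0.857143^2·0.142857^8 = 0.0000057
Total = 0.0000060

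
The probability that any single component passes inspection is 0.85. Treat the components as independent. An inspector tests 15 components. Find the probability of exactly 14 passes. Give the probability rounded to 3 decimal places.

0.231

X ~ Binomial(n=15, p=0.85).
P(X=14) = C(15,14) · p^14 · (1−p)^1
= 15 · 0.10277 · 0.15 = 0.23123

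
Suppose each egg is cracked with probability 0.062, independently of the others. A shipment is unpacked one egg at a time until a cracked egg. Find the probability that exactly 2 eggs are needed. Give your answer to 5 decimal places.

Geometric (trials to first success), p = 0.062.
P(Y = 2) = (1−p)^1 · p = 0.938 · 0.062 = 0.0581560

0.05816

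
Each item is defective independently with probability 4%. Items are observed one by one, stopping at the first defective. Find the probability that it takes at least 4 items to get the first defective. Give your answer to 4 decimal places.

0.8847

Y = number of items to the first success; geometric, p = 0.04.
P(Y > 3) = P(first 3 all fail) = (1−p)^3 = 0.884736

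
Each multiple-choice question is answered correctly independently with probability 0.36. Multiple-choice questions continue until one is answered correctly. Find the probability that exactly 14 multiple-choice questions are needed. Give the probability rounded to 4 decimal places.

0.0011

Geometric (trials to first success), p = 0.36.
P(Y = 14) = (1−p)^13 · p = 0.0030223 · 0.36 = 0.001088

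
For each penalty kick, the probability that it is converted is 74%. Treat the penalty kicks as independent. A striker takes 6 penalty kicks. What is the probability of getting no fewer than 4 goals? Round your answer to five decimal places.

0.81444

X ~ Binomial(6, 0.74); P(X ≥ 4) = Σ C(6,k) p^k (1−p)^(6−k) over k:
  k=4: C(6,4)·0.74^4·0.26^2 = 0.3040639
  k=5: C(6,5)·0.74^5·0.26^1 = 0.3461650
  k=6: C(6,6)·0.74^6·0.26^0 = 0.1642065
Total = 0.8144354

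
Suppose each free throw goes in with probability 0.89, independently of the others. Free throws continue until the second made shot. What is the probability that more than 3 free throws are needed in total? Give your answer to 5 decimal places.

0.03364

Needing more than 3 free throws ⇔ fewer than 2 successes in the first 3. With X ~ Binomial(3, 0.89), P(Y > 3) = P(X ≤ 1).
  k=0: C(3,0)·0.89^0·0.11^3 = 0.0013310
  k=1: C(3,1)·0.89^1·0.11^2 = 0.0323070
P(X ≤ 1) = 0.0336380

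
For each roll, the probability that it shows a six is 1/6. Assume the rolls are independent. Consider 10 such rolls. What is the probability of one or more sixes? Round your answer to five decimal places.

0.83849

P(at least one) = 1 − P(none) = 1 − (1 − 0.166667)^10
= 1 − 0.1615056 = 0.8384944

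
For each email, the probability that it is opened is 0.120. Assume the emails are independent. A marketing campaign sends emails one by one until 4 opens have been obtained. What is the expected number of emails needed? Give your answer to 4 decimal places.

33.3333

Y = total emails until the fourth success; negative binomial with r=4, p=0.12.
E[Y] = r / p = 4 / 0.12 = 33.333333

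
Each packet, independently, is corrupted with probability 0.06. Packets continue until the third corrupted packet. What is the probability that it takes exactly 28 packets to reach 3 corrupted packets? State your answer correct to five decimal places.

0.01614

Y = trial on which the third success occurs; negative binomial, r=3, p=0.06.
P(Y=28) = C(27,2) · p^3 · (1−p)^25
= 351 · 0.000216 · 0.21291 = 0.0161420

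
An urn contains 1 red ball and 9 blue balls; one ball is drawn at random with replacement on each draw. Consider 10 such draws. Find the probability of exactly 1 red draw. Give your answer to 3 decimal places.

X ~ Binomial(n=10, p=0.10).
P(X=1) = C(10,1) · p^1 · (1−p)^9
= 10 · 0.1 · 0.38742 = 0.38742

0.387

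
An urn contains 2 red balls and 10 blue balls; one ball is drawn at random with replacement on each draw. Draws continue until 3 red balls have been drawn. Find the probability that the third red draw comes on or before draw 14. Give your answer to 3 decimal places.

0.421

Finishing within 14 draws ⇔ at least 3 successes in the first 14. With X ~ Binomial(14, 0.166667), P(Y ≤ 14) = 1 − P(X ≤ 2).
  k=0: C(14,0)·0.166667^0·0.833333^14 = 0.07789
  k=1: C(14,1)·0.166667^1·0.833333^13 = 0.21808
  k=2: C(14,2)·0.166667^2·0.833333^12 = 0.28351
1 − 0.57948 = 0.42052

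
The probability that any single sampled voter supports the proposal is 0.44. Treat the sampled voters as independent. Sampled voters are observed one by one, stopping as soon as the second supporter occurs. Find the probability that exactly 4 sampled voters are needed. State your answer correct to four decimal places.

Y = trial on which the second success occurs; negative binomial, r=2, p=0.44.
P(Y=4) = C(3,1) · p^2 · (1−p)^2
= 3 · 0.1936 · 0.3136 = 0.182139

0.1821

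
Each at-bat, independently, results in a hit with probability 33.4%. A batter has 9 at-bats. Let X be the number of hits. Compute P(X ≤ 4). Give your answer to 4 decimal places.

X ~ Binomial(9, 0.334); P(X ≤ 4) = Σ C(9,k) p^k (1−p)^(9−k) over k:
  k=0: C(9,0)·0.334^0·0.666^9 = 0.025779
  k=1: C(9,1)·0.334^1·0.666^8 = 0.116354
  k=2: C(9,2)·0.334^2·0.666^7 = 0.233408
  k=3: C(9,3)·0.334^3·0.666^6 = 0.273127
  k=4: C(9,4)·0.334^4·0.666^5 = 0.205460
Total = 0.854128

0.8541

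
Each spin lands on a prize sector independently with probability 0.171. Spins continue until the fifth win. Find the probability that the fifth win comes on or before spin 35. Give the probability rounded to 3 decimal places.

Finishing within 35 spins ⇔ at least 5 successes in the first 35. With X ~ Binomial(35, 0.171), P(Y ≤ 35) = 1 − P(X ≤ 4).
  k=0: C(35,0)·0.171^0·0.829^35 = 0.00141
  k=1: C(35,1)·0.171^1·0.829^34 = 0.01018
  k=2: C(35,2)·0.171^2·0.829^33 = 0.03571
  k=3: C(35,3)·0.171^3·0.829^32 = 0.08103
  k=4: C(35,4)·0.171^4·0.829^31 = 0.13371
1 − 0.26205 = 0.73795

0.738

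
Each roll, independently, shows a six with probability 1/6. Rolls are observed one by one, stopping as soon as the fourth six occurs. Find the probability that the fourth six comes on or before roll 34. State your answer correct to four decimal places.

0.8413

Finishing within 34 rolls ⇔ at least 4 successes in the first 34. With X ~ Binomial(34, 0.166667), P(Y ≤ 34) = 1 − P(X ≤ 3).
  k=0: C(34,0)·0.166667^0·0.833333^34 = 0.002032
  k=1: C(34,1)·0.166667^1·0.833333^33 = 0.013815
  k=2: C(34,2)·0.166667^2·0.833333^32 = 0.045589
  k=3: C(34,3)·0.166667^3·0.833333^31 = 0.097257
1 − 0.158692 = 0.841308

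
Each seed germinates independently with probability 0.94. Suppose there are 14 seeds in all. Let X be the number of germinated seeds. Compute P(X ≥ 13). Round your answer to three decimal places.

X ~ Binomial(14, 0.94); P(X ≥ 13) = Σ C(14,k) p^k (1−p)^(14−k) over k:
  k=13: C(14,13)·0.94^13·0.06^1 = 0.37579
  k=14: C(14,14)·0.94^14·0.06^0 = 0.42052
Total = 0.79631

0.796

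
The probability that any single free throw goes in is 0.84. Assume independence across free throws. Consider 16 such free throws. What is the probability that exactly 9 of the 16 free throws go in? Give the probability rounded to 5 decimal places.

X ~ Binomial(n=16, p=0.84).
P(X=9) = C(16,9) · p^9 · (1−p)^7
= 11440 · 0.20822 · 2.6844e-06 = 0.0063941

0.00639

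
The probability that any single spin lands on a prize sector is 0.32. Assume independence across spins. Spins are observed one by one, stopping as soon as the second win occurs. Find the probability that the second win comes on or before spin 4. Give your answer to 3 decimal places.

0.384

Finishing within 4 spins ⇔ at least 2 successes in the first 4. With X ~ Binomial(4, 0.32), P(Y ≤ 4) = 1 − P(X ≤ 1).
  k=0: C(4,0)·0.32^0·0.68^4 = 0.21381
  k=1: C(4,1)·0.32^1·0.68^3 = 0.40247
1 − 0.61629 = 0.38371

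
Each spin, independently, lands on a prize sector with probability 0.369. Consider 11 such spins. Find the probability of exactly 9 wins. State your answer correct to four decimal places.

0.0028

X ~ Binomial(n=11, p=0.369).
P(X=9) = C(11,9) · p^9 · (1−p)^2
= 55 · 0.00012683 · 0.39816 = 0.002778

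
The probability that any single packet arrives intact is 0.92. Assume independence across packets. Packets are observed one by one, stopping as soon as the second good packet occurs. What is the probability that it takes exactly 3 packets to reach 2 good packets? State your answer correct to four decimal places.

0.1354

Y = trial on which the second success occurs; negative binomial, r=2, p=0.92.
P(Y=3) = C(2,1) · p^2 · (1−p)^1
= 2 · 0.8464 · 0.08 = 0.135424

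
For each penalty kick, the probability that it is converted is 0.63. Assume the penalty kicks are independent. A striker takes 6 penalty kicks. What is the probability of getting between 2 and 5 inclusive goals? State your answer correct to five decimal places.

0.90870

X ~ Binomial(6, 0.63); P(2 ≤ X ≤ 5) = Σ C(6,k) p^k (1−p)^(6−k) over k:
  k=2: C(6,2)·0.63^2·0.37^4 = 0.1115782
  k=3: C(6,3)·0.63^3·0.37^3 = 0.2533126
  k=4: C(6,4)·0.63^4·0.37^2 = 0.3234871
  k=5: C(6,5)·0.63^5·0.37^1 = 0.2203209
Total = 0.9086988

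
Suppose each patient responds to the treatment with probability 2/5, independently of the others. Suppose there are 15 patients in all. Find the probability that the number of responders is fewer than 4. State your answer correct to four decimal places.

X ~ Binomial(15, 0.40); P(X ≤ 3) = Σ C(15,k) p^k (1−p)^(15−k) over k:
  k=0: C(15,0)·0.40^0·0.60^15 = 0.000470
  k=1: C(15,1)·0.40^1·0.60^14 = 0.004702
  k=2: C(15,2)·0.40^2·0.60^13 = 0.021942
  k=3: C(15,3)·0.40^3·0.60^12 = 0.063388
Total = 0.090502

0.0905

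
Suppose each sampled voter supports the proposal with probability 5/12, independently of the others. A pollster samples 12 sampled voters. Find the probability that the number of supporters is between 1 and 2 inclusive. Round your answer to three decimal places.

0.066

X ~ Binomial(12, 0.416667); P(1 ≤ X ≤ 2) = Σ C(12,k) p^k (1−p)^(12−k) over k:
  k=1: C(12,1)·0.416667^1·0.583333^11 = 0.01331
  k=2: C(12,2)·0.416667^2·0.583333^10 = 0.05227
Total = 0.06558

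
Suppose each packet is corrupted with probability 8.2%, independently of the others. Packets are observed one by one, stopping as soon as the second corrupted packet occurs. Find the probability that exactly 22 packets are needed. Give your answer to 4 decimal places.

0.0255

Y = trial on which the second success occurs; negative binomial, r=2, p=0.082.
P(Y=22) = C(21,1) · p^2 · (1−p)^20
= 21 · 0.006724 · 0.18066 = 0.025509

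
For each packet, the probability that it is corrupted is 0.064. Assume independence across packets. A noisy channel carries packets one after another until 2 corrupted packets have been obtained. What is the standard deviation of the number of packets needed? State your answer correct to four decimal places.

21.3783

Y = total packets until the second success; negative binomial with r=2, p=0.064.
SD(Y) = √[r(1−p)/p²] = √(457.031250) = 21.378289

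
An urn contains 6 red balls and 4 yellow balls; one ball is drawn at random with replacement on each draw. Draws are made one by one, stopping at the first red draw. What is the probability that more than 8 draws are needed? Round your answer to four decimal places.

Y = number of draws to the first success; geometric, p = 0.60.
P(Y > 8) = P(first 8 all fail) = (1−p)^8 = 0.000655

0.0007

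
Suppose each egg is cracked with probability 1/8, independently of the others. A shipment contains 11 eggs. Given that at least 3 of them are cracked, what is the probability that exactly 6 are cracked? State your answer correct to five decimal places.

X ~ Binomial(11, 0.125). Want P(X=6 | X≥3) = P(X=6) / P(X≥3).
P(X=6) = C(11,6)·0.125^6·0.875^5 = 0.0009039
P(X≥3) = 1 − 0.2301911 − 0.3617289 − 0.2583778 = 0.1497022
Ratio = 0.0009039 / 0.1497022 = 0.0060383

0.00604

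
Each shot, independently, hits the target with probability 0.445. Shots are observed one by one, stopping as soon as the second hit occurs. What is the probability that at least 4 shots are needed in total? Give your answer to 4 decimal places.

0.5822

Needing more than 3 shots ⇔ fewer than 2 successes in the first 3. With X ~ Binomial(3, 0.445), P(Y > 3) = P(X ≤ 1).
  k=0: C(3,0)·0.445^0·0.555^3 = 0.170954
  k=1: C(3,1)·0.445^1·0.555^2 = 0.411213
P(X ≤ 1) = 0.582167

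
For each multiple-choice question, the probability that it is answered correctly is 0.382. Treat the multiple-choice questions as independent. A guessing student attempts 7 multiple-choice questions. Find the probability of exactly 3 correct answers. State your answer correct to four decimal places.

X ~ Binomial(n=7, p=0.382).
P(X=3) = C(7,3) · p^3 · (1−p)^4
= 35 · 0.055743 · 0.14587 = 0.284585

0.2846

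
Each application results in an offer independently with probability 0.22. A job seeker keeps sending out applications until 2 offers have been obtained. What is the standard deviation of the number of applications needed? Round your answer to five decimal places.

5.67727

Y = total applications until the second success; negative binomial with r=2, p=0.22.
SD(Y) = √[r(1−p)/p²] = √(32.2314050) = 5.6772709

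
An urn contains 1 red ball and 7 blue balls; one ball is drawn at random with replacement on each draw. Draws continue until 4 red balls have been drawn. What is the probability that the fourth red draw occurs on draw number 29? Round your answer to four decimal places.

Y = trial on which the fourth success occurs; negative binomial, r=4, p=0.125.
P(Y=29) = C(28,3) · p^4 · (1−p)^25
= 3276 · 0.00024414 · 0.035498 = 0.028391

0.0284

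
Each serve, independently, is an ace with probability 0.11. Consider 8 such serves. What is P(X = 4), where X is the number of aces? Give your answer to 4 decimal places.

X ~ Binomial(n=8, p=0.11).
P(X=4) = C(8,4) · p^4 · (1−p)^4
= 70 · 0.00014641 · 0.62742 = 0.006430

0.0064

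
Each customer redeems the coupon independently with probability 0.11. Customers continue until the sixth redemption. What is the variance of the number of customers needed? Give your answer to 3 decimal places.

441.322

Y = total customers until the sixth success; negative binomial with r=6, p=0.11.
Var(Y) = r(1−p)/p² = 6·0.89 / 0.11² = 441.32231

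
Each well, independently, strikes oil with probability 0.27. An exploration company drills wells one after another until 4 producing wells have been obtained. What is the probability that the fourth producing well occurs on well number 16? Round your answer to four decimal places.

Y = trial on which the fourth success occurs; negative binomial, r=4, p=0.27.
P(Y=16) = C(15,3) · p^4 · (1−p)^12
= 455 · 0.0053144 · 0.022902 = 0.055378

0.0554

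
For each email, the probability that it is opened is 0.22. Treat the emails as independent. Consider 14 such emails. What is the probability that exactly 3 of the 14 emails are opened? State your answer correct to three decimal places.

0.252

X ~ Binomial(n=14, p=0.22).
P(X=3) = C(14,3) · p^3 · (1−p)^11
= 364 · 0.010648 · 0.065019 = 0.25201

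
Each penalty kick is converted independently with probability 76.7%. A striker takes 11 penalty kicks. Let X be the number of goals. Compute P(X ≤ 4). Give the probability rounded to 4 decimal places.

0.0050

X ~ Binomial(11, 0.767); P(X ≤ 4) = Σ C(11,k) p^k (1−p)^(11−k) over k:
  k=0: C(11,0)·0.767^0·0.233^11 = 0.000000
  k=1: C(11,1)·0.767^1·0.233^10 = 0.000004
  k=2: C(11,2)·0.767^2·0.233^9 = 0.000065
  k=3: C(11,3)·0.767^3·0.233^8 = 0.000647
  k=4: C(11,4)·0.767^4·0.233^7 = 0.004258
Total = 0.004974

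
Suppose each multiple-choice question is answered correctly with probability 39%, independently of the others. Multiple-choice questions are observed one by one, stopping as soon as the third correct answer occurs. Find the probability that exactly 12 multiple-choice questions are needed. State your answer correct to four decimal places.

0.0382

Y = trial on which the third success occurs; negative binomial, r=3, p=0.39.
P(Y=12) = C(11,2) · p^3 · (1−p)^9
= 55 · 0.059319 · 0.011694 = 0.038153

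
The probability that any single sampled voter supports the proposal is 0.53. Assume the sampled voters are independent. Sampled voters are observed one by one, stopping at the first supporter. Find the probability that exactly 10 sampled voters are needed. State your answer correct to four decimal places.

0.0006

Geometric (trials to first success), p = 0.53.
P(Y = 10) = (1−p)^9 · p = 0.0011191 · 0.53 = 0.000593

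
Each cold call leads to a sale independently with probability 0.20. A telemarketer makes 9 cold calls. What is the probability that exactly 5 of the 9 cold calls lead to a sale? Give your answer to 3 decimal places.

X ~ Binomial(n=9, p=0.20).
P(X=5) = C(9,5) · p^5 · (1−p)^4
= 126 · 0.00032 · 0.4096 = 0.01652

0.017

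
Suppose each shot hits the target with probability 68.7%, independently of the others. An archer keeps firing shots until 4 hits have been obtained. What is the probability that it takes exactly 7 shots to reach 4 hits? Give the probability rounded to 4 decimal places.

0.1366

Y = trial on which the fourth success occurs; negative binomial, r=4, p=0.687.
P(Y=7) = C(6,3) · p^4 · (1−p)^3
= 20 · 0.22275 · 0.030664 = 0.136612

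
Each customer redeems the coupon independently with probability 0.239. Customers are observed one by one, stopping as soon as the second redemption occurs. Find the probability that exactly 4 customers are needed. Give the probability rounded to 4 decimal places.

0.0992

Y = trial on which the second success occurs; negative binomial, r=2, p=0.239.
P(Y=4) = C(3,1) · p^2 · (1−p)^2
= 3 · 0.057121 · 0.57912 = 0.099240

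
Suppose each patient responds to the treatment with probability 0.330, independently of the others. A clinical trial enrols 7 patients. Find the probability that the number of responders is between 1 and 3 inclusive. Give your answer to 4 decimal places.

0.7712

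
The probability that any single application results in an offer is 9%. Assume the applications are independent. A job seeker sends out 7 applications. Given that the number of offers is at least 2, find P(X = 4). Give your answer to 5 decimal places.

X ~ Binomial(7, 0.09). Want P(X=4 | X≥2) = P(X=4) / P(X≥2).
P(X=4) = C(7,4)·0.09^4·0.91^3 = 0.0017305
P(X≥2) = 1 − 0.5167610 − 0.3577576 = 0.1254814
Ratio = 0.0017305 / 0.1254814 = 0.0137906

0.01379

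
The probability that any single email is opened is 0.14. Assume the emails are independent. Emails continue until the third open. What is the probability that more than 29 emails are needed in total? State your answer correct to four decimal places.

0.2077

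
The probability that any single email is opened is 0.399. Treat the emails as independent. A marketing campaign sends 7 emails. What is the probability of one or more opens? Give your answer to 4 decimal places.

P(at least one) = 1 − P(none) = 1 − (1 − 0.399)^7
= 1 − 0.028322 = 0.971678

0.9717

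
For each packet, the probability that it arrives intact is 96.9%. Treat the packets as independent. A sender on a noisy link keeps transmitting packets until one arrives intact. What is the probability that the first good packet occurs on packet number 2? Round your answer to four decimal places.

Geometric (trials to first success), p = 0.969.
P(Y = 2) = (1−p)^1 · p = 0.031 · 0.969 = 0.030039

0.0300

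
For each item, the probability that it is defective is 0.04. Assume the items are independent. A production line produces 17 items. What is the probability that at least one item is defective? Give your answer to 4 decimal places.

0.5004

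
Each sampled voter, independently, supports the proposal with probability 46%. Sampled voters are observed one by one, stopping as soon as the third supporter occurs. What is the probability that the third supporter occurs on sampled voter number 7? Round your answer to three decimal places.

Y = trial on which the third success occurs; negative binomial, r=3, p=0.46.
P(Y=7) = C(6,2) · p^3 · (1−p)^4
= 15 · 0.097336 · 0.085031 = 0.12415

0.124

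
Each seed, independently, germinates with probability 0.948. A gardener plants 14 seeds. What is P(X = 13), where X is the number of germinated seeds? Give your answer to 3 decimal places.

X ~ Binomial(n=14, p=0.948).
P(X=13) = C(14,13) · p^13 · (1−p)^1
= 14 · 0.49947 · 0.052 = 0.36361

0.364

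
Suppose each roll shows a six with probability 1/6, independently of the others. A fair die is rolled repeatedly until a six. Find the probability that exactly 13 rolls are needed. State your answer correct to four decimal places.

0.0187

Geometric (trials to first success), p = 0.166667.
P(Y = 13) = (1−p)^12 · p = 0.11216 · 0.166667 = 0.018693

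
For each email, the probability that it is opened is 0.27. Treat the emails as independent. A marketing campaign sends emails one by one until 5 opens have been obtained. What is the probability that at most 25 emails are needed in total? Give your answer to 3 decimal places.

0.845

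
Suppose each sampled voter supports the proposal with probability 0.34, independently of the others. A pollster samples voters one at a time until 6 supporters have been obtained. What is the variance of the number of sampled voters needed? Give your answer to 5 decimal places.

Y = total sampled voters until the sixth success; negative binomial with r=6, p=0.34.
Var(Y) = r(1−p)/p² = 6·0.66 / 0.34² = 34.2560554

34.25606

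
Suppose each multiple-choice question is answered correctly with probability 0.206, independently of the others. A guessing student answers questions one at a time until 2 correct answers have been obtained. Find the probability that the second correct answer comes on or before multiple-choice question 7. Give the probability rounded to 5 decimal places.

0.43973

Finishing within 7 multiple-choice questions ⇔ at least 2 successes in the first 7. With X ~ Binomial(7, 0.206), P(Y ≤ 7) = 1 − P(X ≤ 1).
  k=0: C(7,0)·0.206^0·0.794^7 = 0.1989498
  k=1: C(7,1)·0.206^1·0.794^6 = 0.3613169
1 − 0.5602667 = 0.4397333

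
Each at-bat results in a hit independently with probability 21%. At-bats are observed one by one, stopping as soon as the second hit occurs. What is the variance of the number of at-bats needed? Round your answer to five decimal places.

35.82766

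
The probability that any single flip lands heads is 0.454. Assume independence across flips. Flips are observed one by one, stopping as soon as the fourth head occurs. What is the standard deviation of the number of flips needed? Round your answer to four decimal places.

Y = total flips until the fourth success; negative binomial with r=4, p=0.454.
SD(Y) = √[r(1−p)/p²] = √(10.595975) = 3.255146

3.2551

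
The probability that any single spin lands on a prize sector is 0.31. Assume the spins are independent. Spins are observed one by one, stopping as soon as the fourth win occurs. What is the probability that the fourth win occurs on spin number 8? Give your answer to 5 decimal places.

Y = trial on which the fourth success occurs; negative binomial, r=4, p=0.31.
P(Y=8) = C(7,3) · p^4 · (1−p)^4
= 35 · 0.0092352 · 0.22667 = 0.0732675

0.07327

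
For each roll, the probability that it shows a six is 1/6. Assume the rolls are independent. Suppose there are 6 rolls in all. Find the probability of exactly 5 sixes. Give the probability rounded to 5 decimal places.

X ~ Binomial(n=6, p=0.166667).
P(X=5) = C(6,5) · p^5 · (1−p)^1
= 6 · 0.0001286 · 0.83333 = 0.0006430

0.00064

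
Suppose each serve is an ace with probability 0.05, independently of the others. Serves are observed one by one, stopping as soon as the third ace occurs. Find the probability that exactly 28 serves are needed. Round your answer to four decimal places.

Y = trial on which the third success occurs; negative binomial, r=3, p=0.05.
P(Y=28) = C(27,2) · p^3 · (1−p)^25
= 351 · 0.000125 · 0.27739 = 0.012170

0.0122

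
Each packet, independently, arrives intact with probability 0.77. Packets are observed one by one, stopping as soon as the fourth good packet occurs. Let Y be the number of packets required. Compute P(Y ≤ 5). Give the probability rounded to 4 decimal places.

Finishing within 5 packets ⇔ at least 4 successes in the first 5. With X ~ Binomial(5, 0.77), P(Y ≤ 5) = 1 − P(X ≤ 3).
  k=0: C(5,0)·0.77^0·0.23^5 = 0.000644
  k=1: C(5,1)·0.77^1·0.23^4 = 0.010774
  k=2: C(5,2)·0.77^2·0.23^3 = 0.072138
  k=3: C(5,3)·0.77^3·0.23^2 = 0.241506
1 − 0.325062 = 0.674938

0.6749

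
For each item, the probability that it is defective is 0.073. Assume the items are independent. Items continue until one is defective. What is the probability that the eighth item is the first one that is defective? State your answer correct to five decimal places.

0.04294

Geometric (trials to first success), p = 0.073.
P(Y = 8) = (1−p)^7 · p = 0.58824 · 0.073 = 0.0429419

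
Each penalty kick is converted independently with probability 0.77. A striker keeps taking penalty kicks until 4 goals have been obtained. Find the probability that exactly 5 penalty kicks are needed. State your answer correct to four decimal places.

Y = trial on which the fourth success occurs; negative binomial, r=4, p=0.77.
P(Y=5) = C(4,3) · p^4 · (1−p)^1
= 4 · 0.35153 · 0.23 = 0.323408

0.3234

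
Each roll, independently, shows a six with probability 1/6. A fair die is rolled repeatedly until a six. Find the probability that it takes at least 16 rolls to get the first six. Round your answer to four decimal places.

Y = number of rolls to the first success; geometric, p = 0.166667.
P(Y > 15) = P(first 15 all fail) = (1−p)^15 = 0.064905

0.0649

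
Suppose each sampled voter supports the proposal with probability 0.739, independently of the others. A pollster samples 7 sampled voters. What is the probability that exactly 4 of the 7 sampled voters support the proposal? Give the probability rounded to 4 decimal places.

0.1856

X ~ Binomial(n=7, p=0.739).
P(X=4) = C(7,4) · p^4 · (1−p)^3
= 35 · 0.29825 · 0.01778 = 0.185595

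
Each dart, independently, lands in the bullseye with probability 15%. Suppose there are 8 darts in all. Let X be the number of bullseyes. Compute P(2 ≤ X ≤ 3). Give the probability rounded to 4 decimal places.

X ~ Binomial(8, 0.15); P(2 ≤ X ≤ 3) = Σ C(8,k) p^k (1−p)^(8−k) over k:
  k=2: C(8,2)·0.15^2·0.85^6 = 0.237604
  k=3: C(8,3)·0.15^3·0.85^5 = 0.083860
Total = 0.321464

0.3215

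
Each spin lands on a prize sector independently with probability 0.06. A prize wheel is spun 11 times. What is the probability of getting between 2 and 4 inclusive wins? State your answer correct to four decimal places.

0.1380

X ~ Binomial(11, 0.06); P(2 ≤ X ≤ 4) = Σ C(11,k) p^k (1−p)^(11−k) over k:
  k=2: C(11,2)·0.06^2·0.94^9 = 0.113453
  k=3: C(11,3)·0.06^3·0.94^8 = 0.021725
  k=4: C(11,4)·0.06^4·0.94^7 = 0.002773
Total = 0.137951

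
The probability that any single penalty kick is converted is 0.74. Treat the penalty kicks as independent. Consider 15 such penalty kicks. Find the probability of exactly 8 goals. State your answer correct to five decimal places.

X ~ Binomial(n=15, p=0.74).
P(X=8) = C(15,8) · p^8 · (1−p)^7
= 6435 · 0.089919 · 8.0318e-05 = 0.0464746

0.04647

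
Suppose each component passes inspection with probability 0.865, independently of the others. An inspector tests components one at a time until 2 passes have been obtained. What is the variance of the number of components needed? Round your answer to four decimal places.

0.3609

Y = total components until the second success; negative binomial with r=2, p=0.865.
Var(Y) = r(1−p)/p² = 2·0.135 / 0.865² = 0.360854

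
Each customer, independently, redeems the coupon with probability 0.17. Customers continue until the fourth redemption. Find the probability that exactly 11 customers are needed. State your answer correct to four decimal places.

0.0272

Y = trial on which the fourth success occurs; negative binomial, r=4, p=0.17.
P(Y=11) = C(10,3) · p^4 · (1−p)^7
= 120 · 0.00083521 · 0.27136 = 0.027197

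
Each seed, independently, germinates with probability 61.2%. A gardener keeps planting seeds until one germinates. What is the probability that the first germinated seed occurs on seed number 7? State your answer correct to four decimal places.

0.0021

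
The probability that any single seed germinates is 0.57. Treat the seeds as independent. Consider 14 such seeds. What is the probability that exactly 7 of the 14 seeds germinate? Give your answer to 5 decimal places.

X ~ Binomial(n=14, p=0.57).
P(X=7) = C(14,7) · p^7 · (1−p)^7
= 3432 · 0.019549 · 0.0027182 = 0.1823688

0.18237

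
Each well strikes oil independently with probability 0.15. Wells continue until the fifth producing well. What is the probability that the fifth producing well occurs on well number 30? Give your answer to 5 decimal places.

Y = trial on which the fifth success occurs; negative binomial, r=5, p=0.15.
P(Y=30) = C(29,4) · p^5 · (1−p)^25
= 23751 · 7.5937e-05 · 0.017198 = 0.0310178

0.03102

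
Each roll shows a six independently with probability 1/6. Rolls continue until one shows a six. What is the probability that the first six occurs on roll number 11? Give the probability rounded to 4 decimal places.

0.0269

Geometric (trials to first success), p = 0.166667.
P(Y = 11) = (1−p)^10 · p = 0.16151 · 0.166667 = 0.026918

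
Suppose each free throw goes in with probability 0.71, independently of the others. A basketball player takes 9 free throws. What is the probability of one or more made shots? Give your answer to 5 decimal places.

0.99999

P(at least one) = 1 − P(none) = 1 − (1 − 0.71)^9
= 1 − 0.0000145 = 0.9999855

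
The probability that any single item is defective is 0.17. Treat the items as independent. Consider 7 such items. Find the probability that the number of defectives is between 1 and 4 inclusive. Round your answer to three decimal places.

0.726

X ~ Binomial(7, 0.17); P(1 ≤ X ≤ 4) = Σ C(7,k) p^k (1−p)^(7−k) over k:
  k=1: C(7,1)·0.17^1·0.83^6 = 0.38906
  k=2: C(7,2)·0.17^2·0.83^5 = 0.23906
  k=3: C(7,3)·0.17^3·0.83^4 = 0.08161
  k=4: C(7,4)·0.17^4·0.83^3 = 0.01671
Total = 0.72644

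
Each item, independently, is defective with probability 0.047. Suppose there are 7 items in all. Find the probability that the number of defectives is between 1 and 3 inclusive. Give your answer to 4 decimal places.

0.2859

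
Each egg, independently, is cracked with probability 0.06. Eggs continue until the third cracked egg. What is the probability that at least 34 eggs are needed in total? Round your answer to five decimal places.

0.68235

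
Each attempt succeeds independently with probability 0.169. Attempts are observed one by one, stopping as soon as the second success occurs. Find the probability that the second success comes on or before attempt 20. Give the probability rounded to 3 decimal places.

0.875

Finishing within 20 attempts ⇔ at least 2 successes in the first 20. With X ~ Binomial(20, 0.169), P(Y ≤ 20) = 1 − P(X ≤ 1).
  k=0: C(20,0)·0.169^0·0.831^20 = 0.02466
  k=1: C(20,1)·0.169^1·0.831^19 = 0.10031
1 − 0.12497 = 0.87503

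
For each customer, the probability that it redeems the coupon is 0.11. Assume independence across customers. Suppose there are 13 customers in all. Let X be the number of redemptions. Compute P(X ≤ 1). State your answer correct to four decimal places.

X ~ Binomial(13, 0.11); P(X ≤ 1) = Σ C(13,k) p^k (1−p)^(13−k) over k:
  k=0: C(13,0)·0.11^0·0.89^13 = 0.219821
  k=1: C(13,1)·0.11^1·0.89^12 = 0.353196
Total = 0.573018

0.5730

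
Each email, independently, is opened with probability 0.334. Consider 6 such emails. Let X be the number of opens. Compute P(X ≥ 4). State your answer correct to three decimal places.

0.101

X ~ Binomial(6, 0.334); P(X ≥ 4) = Σ C(6,k) p^k (1−p)^(6−k) over k:
  k=4: C(6,4)·0.334^4·0.666^2 = 0.08280
  k=5: C(6,5)·0.334^5·0.666^1 = 0.01661
  k=6: C(6,6)·0.334^6·0.666^0 = 0.00139
Total = 0.10080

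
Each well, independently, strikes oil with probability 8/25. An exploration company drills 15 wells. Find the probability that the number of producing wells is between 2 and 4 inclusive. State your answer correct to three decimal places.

X ~ Binomial(15, 0.32); P(2 ≤ X ≤ 4) = Σ C(15,k) p^k (1−p)^(15−k) over k:
  k=2: C(15,2)·0.32^2·0.68^13 = 0.07147
  k=3: C(15,3)·0.32^3·0.68^12 = 0.14574
  k=4: C(15,4)·0.32^4·0.68^11 = 0.20575
Total = 0.42295

0.423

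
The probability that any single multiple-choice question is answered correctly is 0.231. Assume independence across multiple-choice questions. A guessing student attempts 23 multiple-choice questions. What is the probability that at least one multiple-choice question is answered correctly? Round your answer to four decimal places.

P(at least one) = 1 − P(none) = 1 − (1 − 0.231)^23
= 1 − 0.002379 = 0.997621

0.9976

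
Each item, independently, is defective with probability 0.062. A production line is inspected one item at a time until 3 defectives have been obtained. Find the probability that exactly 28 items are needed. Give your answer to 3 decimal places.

0.017

Y = trial on which the third success occurs; negative binomial, r=3, p=0.062.
P(Y=28) = C(27,2) · p^3 · (1−p)^25
= 351 · 0.00023833 · 0.20187 = 0.01689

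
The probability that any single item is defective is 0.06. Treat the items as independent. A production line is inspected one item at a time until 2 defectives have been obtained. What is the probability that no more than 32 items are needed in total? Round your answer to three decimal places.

0.580

Finishing within 32 items ⇔ at least 2 successes in the first 32. With X ~ Binomial(32, 0.06), P(Y ≤ 32) = 1 − P(X ≤ 1).
  k=0: C(32,0)·0.06^0·0.94^32 = 0.13807
  k=1: C(32,1)·0.06^1·0.94^31 = 0.28201
1 − 0.42008 = 0.57992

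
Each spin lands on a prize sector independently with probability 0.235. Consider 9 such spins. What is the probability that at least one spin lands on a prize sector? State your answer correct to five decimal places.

0.91027

P(at least one) = 1 − P(none) = 1 − (1 − 0.235)^9
= 1 − 0.0897332 = 0.9102668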